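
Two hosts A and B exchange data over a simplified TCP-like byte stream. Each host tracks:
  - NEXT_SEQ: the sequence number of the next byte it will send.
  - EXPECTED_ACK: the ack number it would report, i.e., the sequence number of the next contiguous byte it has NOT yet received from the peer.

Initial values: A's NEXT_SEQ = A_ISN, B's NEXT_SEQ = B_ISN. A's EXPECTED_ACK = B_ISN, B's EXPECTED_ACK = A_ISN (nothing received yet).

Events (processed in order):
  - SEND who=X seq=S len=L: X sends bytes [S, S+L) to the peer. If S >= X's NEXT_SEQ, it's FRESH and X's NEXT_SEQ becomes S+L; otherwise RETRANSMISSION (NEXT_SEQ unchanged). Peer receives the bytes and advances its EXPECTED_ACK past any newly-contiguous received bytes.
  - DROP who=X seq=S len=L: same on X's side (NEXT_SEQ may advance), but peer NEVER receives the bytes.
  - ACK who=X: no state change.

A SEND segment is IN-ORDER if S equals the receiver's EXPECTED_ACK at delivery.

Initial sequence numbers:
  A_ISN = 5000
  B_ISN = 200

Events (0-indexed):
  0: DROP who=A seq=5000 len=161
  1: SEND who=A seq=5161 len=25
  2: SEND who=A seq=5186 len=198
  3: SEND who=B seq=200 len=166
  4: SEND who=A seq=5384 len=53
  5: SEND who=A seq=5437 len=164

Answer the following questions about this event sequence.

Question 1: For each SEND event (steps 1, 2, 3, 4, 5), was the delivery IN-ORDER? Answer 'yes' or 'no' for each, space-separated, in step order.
Step 1: SEND seq=5161 -> out-of-order
Step 2: SEND seq=5186 -> out-of-order
Step 3: SEND seq=200 -> in-order
Step 4: SEND seq=5384 -> out-of-order
Step 5: SEND seq=5437 -> out-of-order

Answer: no no yes no no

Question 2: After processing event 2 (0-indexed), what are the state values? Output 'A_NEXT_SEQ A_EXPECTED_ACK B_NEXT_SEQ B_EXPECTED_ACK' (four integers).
After event 0: A_seq=5161 A_ack=200 B_seq=200 B_ack=5000
After event 1: A_seq=5186 A_ack=200 B_seq=200 B_ack=5000
After event 2: A_seq=5384 A_ack=200 B_seq=200 B_ack=5000

5384 200 200 5000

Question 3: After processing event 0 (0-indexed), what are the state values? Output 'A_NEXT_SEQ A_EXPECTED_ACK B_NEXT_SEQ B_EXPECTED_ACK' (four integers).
After event 0: A_seq=5161 A_ack=200 B_seq=200 B_ack=5000

5161 200 200 5000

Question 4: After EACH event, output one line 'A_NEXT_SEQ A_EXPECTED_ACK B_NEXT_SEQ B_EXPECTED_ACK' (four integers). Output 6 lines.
5161 200 200 5000
5186 200 200 5000
5384 200 200 5000
5384 366 366 5000
5437 366 366 5000
5601 366 366 5000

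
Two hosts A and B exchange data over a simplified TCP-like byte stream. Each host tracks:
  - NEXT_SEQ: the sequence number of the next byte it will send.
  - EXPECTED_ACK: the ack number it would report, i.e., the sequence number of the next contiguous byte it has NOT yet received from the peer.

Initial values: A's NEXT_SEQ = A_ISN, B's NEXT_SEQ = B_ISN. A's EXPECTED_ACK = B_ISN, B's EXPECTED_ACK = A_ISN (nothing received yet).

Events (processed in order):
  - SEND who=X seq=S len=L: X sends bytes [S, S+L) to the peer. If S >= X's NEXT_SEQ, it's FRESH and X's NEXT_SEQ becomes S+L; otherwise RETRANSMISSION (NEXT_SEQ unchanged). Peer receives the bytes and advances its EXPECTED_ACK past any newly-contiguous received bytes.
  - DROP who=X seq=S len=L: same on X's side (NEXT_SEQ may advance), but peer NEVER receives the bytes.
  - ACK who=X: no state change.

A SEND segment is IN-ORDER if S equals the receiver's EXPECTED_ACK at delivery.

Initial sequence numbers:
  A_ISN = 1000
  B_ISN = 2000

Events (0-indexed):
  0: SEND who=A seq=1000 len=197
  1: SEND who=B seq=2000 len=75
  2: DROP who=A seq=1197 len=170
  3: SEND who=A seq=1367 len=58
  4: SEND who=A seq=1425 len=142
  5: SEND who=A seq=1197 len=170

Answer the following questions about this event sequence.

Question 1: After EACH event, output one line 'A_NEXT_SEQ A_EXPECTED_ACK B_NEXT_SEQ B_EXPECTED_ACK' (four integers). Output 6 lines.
1197 2000 2000 1197
1197 2075 2075 1197
1367 2075 2075 1197
1425 2075 2075 1197
1567 2075 2075 1197
1567 2075 2075 1567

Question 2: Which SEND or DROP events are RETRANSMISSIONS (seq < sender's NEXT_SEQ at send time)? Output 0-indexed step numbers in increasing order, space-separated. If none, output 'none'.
Answer: 5

Derivation:
Step 0: SEND seq=1000 -> fresh
Step 1: SEND seq=2000 -> fresh
Step 2: DROP seq=1197 -> fresh
Step 3: SEND seq=1367 -> fresh
Step 4: SEND seq=1425 -> fresh
Step 5: SEND seq=1197 -> retransmit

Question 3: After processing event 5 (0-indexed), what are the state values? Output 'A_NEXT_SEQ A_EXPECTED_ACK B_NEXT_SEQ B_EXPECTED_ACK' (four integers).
After event 0: A_seq=1197 A_ack=2000 B_seq=2000 B_ack=1197
After event 1: A_seq=1197 A_ack=2075 B_seq=2075 B_ack=1197
After event 2: A_seq=1367 A_ack=2075 B_seq=2075 B_ack=1197
After event 3: A_seq=1425 A_ack=2075 B_seq=2075 B_ack=1197
After event 4: A_seq=1567 A_ack=2075 B_seq=2075 B_ack=1197
After event 5: A_seq=1567 A_ack=2075 B_seq=2075 B_ack=1567

1567 2075 2075 1567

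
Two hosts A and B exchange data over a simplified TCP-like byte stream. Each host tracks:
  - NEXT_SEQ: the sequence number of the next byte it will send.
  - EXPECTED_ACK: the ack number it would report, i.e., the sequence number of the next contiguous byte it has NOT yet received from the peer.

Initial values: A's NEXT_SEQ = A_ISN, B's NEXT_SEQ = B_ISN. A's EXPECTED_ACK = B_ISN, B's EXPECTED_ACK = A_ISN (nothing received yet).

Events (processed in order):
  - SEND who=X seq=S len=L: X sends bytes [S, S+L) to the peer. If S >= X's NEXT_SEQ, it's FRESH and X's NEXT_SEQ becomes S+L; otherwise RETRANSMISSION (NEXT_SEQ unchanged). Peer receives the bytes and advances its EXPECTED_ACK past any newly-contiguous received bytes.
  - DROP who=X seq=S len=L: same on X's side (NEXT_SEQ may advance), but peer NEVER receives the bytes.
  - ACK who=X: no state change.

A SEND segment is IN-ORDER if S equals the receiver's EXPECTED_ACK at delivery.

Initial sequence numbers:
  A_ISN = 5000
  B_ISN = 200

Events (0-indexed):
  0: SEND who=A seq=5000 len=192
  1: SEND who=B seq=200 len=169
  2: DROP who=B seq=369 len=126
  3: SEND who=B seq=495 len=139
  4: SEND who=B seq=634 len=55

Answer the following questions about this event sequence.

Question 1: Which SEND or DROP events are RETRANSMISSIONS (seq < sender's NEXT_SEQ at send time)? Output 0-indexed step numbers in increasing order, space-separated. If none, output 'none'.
Answer: none

Derivation:
Step 0: SEND seq=5000 -> fresh
Step 1: SEND seq=200 -> fresh
Step 2: DROP seq=369 -> fresh
Step 3: SEND seq=495 -> fresh
Step 4: SEND seq=634 -> fresh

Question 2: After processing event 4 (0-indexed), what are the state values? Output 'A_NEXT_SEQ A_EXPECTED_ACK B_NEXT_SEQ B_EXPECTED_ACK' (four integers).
After event 0: A_seq=5192 A_ack=200 B_seq=200 B_ack=5192
After event 1: A_seq=5192 A_ack=369 B_seq=369 B_ack=5192
After event 2: A_seq=5192 A_ack=369 B_seq=495 B_ack=5192
After event 3: A_seq=5192 A_ack=369 B_seq=634 B_ack=5192
After event 4: A_seq=5192 A_ack=369 B_seq=689 B_ack=5192

5192 369 689 5192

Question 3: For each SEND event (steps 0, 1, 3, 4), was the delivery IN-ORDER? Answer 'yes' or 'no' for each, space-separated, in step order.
Answer: yes yes no no

Derivation:
Step 0: SEND seq=5000 -> in-order
Step 1: SEND seq=200 -> in-order
Step 3: SEND seq=495 -> out-of-order
Step 4: SEND seq=634 -> out-of-order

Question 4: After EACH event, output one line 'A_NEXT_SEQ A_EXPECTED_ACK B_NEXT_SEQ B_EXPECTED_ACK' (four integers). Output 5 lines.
5192 200 200 5192
5192 369 369 5192
5192 369 495 5192
5192 369 634 5192
5192 369 689 5192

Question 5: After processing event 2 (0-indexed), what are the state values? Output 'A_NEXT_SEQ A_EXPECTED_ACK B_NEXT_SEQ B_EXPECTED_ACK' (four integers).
After event 0: A_seq=5192 A_ack=200 B_seq=200 B_ack=5192
After event 1: A_seq=5192 A_ack=369 B_seq=369 B_ack=5192
After event 2: A_seq=5192 A_ack=369 B_seq=495 B_ack=5192

5192 369 495 5192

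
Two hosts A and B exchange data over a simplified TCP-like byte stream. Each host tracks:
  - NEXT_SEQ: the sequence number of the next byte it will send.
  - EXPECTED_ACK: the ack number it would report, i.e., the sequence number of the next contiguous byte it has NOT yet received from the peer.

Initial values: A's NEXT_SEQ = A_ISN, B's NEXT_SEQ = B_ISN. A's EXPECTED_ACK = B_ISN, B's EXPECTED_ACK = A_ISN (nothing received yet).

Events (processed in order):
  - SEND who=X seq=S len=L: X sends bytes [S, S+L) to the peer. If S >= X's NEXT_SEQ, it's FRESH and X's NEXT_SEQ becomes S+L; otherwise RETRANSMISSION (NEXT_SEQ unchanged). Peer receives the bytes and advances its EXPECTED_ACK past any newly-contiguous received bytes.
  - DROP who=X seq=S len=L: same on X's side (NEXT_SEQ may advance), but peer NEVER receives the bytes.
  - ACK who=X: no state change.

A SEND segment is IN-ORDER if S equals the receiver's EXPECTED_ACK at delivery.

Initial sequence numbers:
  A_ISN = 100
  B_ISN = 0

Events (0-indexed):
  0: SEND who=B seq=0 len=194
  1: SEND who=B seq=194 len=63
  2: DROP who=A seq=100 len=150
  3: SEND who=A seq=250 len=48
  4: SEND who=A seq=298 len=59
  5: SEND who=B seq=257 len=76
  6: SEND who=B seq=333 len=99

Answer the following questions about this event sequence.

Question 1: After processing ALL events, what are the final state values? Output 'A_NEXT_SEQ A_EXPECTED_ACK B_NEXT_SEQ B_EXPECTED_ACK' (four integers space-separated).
After event 0: A_seq=100 A_ack=194 B_seq=194 B_ack=100
After event 1: A_seq=100 A_ack=257 B_seq=257 B_ack=100
After event 2: A_seq=250 A_ack=257 B_seq=257 B_ack=100
After event 3: A_seq=298 A_ack=257 B_seq=257 B_ack=100
After event 4: A_seq=357 A_ack=257 B_seq=257 B_ack=100
After event 5: A_seq=357 A_ack=333 B_seq=333 B_ack=100
After event 6: A_seq=357 A_ack=432 B_seq=432 B_ack=100

Answer: 357 432 432 100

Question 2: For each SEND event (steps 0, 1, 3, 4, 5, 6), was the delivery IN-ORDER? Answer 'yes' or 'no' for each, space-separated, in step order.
Answer: yes yes no no yes yes

Derivation:
Step 0: SEND seq=0 -> in-order
Step 1: SEND seq=194 -> in-order
Step 3: SEND seq=250 -> out-of-order
Step 4: SEND seq=298 -> out-of-order
Step 5: SEND seq=257 -> in-order
Step 6: SEND seq=333 -> in-order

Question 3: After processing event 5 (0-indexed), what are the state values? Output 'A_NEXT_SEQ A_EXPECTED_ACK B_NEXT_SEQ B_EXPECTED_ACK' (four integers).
After event 0: A_seq=100 A_ack=194 B_seq=194 B_ack=100
After event 1: A_seq=100 A_ack=257 B_seq=257 B_ack=100
After event 2: A_seq=250 A_ack=257 B_seq=257 B_ack=100
After event 3: A_seq=298 A_ack=257 B_seq=257 B_ack=100
After event 4: A_seq=357 A_ack=257 B_seq=257 B_ack=100
After event 5: A_seq=357 A_ack=333 B_seq=333 B_ack=100

357 333 333 100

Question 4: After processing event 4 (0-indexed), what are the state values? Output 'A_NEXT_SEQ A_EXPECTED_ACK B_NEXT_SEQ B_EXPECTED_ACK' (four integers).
After event 0: A_seq=100 A_ack=194 B_seq=194 B_ack=100
After event 1: A_seq=100 A_ack=257 B_seq=257 B_ack=100
After event 2: A_seq=250 A_ack=257 B_seq=257 B_ack=100
After event 3: A_seq=298 A_ack=257 B_seq=257 B_ack=100
After event 4: A_seq=357 A_ack=257 B_seq=257 B_ack=100

357 257 257 100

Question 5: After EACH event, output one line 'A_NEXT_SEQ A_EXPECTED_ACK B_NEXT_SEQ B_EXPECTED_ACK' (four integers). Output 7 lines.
100 194 194 100
100 257 257 100
250 257 257 100
298 257 257 100
357 257 257 100
357 333 333 100
357 432 432 100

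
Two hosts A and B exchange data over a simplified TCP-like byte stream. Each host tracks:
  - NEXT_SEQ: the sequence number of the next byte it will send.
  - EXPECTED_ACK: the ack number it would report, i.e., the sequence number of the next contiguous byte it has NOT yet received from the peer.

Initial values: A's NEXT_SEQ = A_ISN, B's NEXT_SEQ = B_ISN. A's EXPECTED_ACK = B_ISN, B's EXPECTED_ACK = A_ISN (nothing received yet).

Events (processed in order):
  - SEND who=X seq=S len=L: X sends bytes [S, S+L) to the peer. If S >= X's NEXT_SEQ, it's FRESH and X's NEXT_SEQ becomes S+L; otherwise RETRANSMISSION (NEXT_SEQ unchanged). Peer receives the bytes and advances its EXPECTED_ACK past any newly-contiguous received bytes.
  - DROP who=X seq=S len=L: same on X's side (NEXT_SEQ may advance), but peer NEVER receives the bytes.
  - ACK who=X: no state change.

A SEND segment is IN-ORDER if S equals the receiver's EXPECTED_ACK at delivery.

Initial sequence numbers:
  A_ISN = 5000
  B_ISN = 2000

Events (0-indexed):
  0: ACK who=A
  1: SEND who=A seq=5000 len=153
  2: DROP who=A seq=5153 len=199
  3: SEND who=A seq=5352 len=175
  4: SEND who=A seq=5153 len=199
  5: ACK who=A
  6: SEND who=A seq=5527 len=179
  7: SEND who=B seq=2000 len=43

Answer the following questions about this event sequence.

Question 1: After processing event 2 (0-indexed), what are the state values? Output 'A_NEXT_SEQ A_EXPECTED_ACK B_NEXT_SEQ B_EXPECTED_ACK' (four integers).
After event 0: A_seq=5000 A_ack=2000 B_seq=2000 B_ack=5000
After event 1: A_seq=5153 A_ack=2000 B_seq=2000 B_ack=5153
After event 2: A_seq=5352 A_ack=2000 B_seq=2000 B_ack=5153

5352 2000 2000 5153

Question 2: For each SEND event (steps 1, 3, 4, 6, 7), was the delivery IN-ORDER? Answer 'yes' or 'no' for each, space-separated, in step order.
Answer: yes no yes yes yes

Derivation:
Step 1: SEND seq=5000 -> in-order
Step 3: SEND seq=5352 -> out-of-order
Step 4: SEND seq=5153 -> in-order
Step 6: SEND seq=5527 -> in-order
Step 7: SEND seq=2000 -> in-order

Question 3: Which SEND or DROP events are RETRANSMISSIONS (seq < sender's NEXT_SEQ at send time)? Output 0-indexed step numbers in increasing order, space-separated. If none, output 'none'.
Answer: 4

Derivation:
Step 1: SEND seq=5000 -> fresh
Step 2: DROP seq=5153 -> fresh
Step 3: SEND seq=5352 -> fresh
Step 4: SEND seq=5153 -> retransmit
Step 6: SEND seq=5527 -> fresh
Step 7: SEND seq=2000 -> fresh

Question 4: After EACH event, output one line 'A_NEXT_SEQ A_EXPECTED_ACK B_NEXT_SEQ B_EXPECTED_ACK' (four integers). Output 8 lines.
5000 2000 2000 5000
5153 2000 2000 5153
5352 2000 2000 5153
5527 2000 2000 5153
5527 2000 2000 5527
5527 2000 2000 5527
5706 2000 2000 5706
5706 2043 2043 5706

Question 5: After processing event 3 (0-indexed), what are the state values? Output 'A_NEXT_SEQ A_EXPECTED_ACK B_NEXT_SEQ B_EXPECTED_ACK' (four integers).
After event 0: A_seq=5000 A_ack=2000 B_seq=2000 B_ack=5000
After event 1: A_seq=5153 A_ack=2000 B_seq=2000 B_ack=5153
After event 2: A_seq=5352 A_ack=2000 B_seq=2000 B_ack=5153
After event 3: A_seq=5527 A_ack=2000 B_seq=2000 B_ack=5153

5527 2000 2000 5153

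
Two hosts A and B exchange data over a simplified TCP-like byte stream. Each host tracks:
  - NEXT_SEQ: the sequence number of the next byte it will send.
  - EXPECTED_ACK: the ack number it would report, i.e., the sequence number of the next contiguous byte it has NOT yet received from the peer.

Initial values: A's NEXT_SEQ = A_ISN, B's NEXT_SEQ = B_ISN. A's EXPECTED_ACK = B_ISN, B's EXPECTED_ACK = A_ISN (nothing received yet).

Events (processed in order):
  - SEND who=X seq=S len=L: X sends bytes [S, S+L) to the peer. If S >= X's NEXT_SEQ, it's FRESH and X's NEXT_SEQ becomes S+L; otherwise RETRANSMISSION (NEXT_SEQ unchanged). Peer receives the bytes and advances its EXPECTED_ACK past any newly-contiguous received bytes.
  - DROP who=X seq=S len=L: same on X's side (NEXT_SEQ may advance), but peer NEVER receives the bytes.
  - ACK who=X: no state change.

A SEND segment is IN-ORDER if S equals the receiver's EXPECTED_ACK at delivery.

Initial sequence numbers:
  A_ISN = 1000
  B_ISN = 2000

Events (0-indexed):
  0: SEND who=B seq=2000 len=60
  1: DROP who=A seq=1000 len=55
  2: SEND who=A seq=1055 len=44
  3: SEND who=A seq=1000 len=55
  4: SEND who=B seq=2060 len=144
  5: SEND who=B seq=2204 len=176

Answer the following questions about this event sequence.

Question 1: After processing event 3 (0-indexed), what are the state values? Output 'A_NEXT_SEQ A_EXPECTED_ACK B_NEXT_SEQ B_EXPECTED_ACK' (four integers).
After event 0: A_seq=1000 A_ack=2060 B_seq=2060 B_ack=1000
After event 1: A_seq=1055 A_ack=2060 B_seq=2060 B_ack=1000
After event 2: A_seq=1099 A_ack=2060 B_seq=2060 B_ack=1000
After event 3: A_seq=1099 A_ack=2060 B_seq=2060 B_ack=1099

1099 2060 2060 1099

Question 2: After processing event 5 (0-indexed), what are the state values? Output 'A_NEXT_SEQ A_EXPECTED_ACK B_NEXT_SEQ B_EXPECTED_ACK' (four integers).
After event 0: A_seq=1000 A_ack=2060 B_seq=2060 B_ack=1000
After event 1: A_seq=1055 A_ack=2060 B_seq=2060 B_ack=1000
After event 2: A_seq=1099 A_ack=2060 B_seq=2060 B_ack=1000
After event 3: A_seq=1099 A_ack=2060 B_seq=2060 B_ack=1099
After event 4: A_seq=1099 A_ack=2204 B_seq=2204 B_ack=1099
After event 5: A_seq=1099 A_ack=2380 B_seq=2380 B_ack=1099

1099 2380 2380 1099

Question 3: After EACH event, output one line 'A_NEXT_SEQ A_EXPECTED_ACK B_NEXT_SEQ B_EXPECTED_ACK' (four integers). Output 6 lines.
1000 2060 2060 1000
1055 2060 2060 1000
1099 2060 2060 1000
1099 2060 2060 1099
1099 2204 2204 1099
1099 2380 2380 1099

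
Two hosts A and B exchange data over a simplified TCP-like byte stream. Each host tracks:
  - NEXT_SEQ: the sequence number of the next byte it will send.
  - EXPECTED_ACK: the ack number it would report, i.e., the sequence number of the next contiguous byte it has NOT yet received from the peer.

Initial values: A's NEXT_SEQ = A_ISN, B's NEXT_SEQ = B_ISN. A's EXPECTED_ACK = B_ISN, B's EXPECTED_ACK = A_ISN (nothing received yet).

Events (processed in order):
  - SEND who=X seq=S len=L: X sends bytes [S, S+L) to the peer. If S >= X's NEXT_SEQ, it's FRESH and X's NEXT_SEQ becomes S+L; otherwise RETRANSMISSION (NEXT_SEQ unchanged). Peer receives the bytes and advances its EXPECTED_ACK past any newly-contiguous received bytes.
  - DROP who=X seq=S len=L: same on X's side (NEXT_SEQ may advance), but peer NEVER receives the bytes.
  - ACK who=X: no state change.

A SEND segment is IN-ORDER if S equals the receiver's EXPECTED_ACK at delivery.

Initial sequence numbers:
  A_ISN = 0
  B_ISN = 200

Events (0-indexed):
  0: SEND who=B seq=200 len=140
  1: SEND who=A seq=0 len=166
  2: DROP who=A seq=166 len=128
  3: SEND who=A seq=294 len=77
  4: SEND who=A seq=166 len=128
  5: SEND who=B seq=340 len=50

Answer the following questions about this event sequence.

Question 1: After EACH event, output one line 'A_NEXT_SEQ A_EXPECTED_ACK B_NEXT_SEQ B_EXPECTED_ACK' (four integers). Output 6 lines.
0 340 340 0
166 340 340 166
294 340 340 166
371 340 340 166
371 340 340 371
371 390 390 371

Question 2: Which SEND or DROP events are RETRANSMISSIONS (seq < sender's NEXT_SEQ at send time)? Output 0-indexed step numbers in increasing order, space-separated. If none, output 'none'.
Step 0: SEND seq=200 -> fresh
Step 1: SEND seq=0 -> fresh
Step 2: DROP seq=166 -> fresh
Step 3: SEND seq=294 -> fresh
Step 4: SEND seq=166 -> retransmit
Step 5: SEND seq=340 -> fresh

Answer: 4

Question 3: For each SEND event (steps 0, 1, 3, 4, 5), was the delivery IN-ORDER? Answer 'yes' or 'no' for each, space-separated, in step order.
Answer: yes yes no yes yes

Derivation:
Step 0: SEND seq=200 -> in-order
Step 1: SEND seq=0 -> in-order
Step 3: SEND seq=294 -> out-of-order
Step 4: SEND seq=166 -> in-order
Step 5: SEND seq=340 -> in-order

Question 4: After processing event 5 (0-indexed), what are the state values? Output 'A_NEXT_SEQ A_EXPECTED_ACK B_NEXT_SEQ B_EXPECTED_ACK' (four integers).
After event 0: A_seq=0 A_ack=340 B_seq=340 B_ack=0
After event 1: A_seq=166 A_ack=340 B_seq=340 B_ack=166
After event 2: A_seq=294 A_ack=340 B_seq=340 B_ack=166
After event 3: A_seq=371 A_ack=340 B_seq=340 B_ack=166
After event 4: A_seq=371 A_ack=340 B_seq=340 B_ack=371
After event 5: A_seq=371 A_ack=390 B_seq=390 B_ack=371

371 390 390 371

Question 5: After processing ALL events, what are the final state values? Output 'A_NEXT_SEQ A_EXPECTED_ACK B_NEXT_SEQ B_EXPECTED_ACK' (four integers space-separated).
Answer: 371 390 390 371

Derivation:
After event 0: A_seq=0 A_ack=340 B_seq=340 B_ack=0
After event 1: A_seq=166 A_ack=340 B_seq=340 B_ack=166
After event 2: A_seq=294 A_ack=340 B_seq=340 B_ack=166
After event 3: A_seq=371 A_ack=340 B_seq=340 B_ack=166
After event 4: A_seq=371 A_ack=340 B_seq=340 B_ack=371
After event 5: A_seq=371 A_ack=390 B_seq=390 B_ack=371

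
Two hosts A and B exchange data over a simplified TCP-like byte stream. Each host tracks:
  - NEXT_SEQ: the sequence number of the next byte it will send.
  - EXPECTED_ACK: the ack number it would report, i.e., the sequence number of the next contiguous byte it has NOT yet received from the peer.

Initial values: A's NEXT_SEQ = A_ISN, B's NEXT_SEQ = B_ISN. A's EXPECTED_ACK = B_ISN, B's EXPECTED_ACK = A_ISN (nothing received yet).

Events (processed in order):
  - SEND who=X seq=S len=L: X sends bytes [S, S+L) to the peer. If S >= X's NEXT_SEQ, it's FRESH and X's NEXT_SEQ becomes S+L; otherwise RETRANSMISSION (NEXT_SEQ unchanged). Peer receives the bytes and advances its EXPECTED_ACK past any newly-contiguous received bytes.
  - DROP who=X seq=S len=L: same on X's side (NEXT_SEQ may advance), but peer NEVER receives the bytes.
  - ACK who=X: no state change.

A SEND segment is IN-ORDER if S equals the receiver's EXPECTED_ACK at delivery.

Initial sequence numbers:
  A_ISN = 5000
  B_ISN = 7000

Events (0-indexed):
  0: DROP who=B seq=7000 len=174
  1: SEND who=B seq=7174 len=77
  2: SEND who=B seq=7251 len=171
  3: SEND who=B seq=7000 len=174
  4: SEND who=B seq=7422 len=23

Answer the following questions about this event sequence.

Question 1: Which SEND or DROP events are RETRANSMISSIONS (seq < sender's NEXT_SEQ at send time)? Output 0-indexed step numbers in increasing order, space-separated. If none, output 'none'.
Step 0: DROP seq=7000 -> fresh
Step 1: SEND seq=7174 -> fresh
Step 2: SEND seq=7251 -> fresh
Step 3: SEND seq=7000 -> retransmit
Step 4: SEND seq=7422 -> fresh

Answer: 3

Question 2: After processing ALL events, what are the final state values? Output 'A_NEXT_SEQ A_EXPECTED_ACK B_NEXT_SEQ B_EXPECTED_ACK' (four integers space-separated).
Answer: 5000 7445 7445 5000

Derivation:
After event 0: A_seq=5000 A_ack=7000 B_seq=7174 B_ack=5000
After event 1: A_seq=5000 A_ack=7000 B_seq=7251 B_ack=5000
After event 2: A_seq=5000 A_ack=7000 B_seq=7422 B_ack=5000
After event 3: A_seq=5000 A_ack=7422 B_seq=7422 B_ack=5000
After event 4: A_seq=5000 A_ack=7445 B_seq=7445 B_ack=5000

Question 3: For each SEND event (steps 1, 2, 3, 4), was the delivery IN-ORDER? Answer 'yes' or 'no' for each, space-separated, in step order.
Step 1: SEND seq=7174 -> out-of-order
Step 2: SEND seq=7251 -> out-of-order
Step 3: SEND seq=7000 -> in-order
Step 4: SEND seq=7422 -> in-order

Answer: no no yes yes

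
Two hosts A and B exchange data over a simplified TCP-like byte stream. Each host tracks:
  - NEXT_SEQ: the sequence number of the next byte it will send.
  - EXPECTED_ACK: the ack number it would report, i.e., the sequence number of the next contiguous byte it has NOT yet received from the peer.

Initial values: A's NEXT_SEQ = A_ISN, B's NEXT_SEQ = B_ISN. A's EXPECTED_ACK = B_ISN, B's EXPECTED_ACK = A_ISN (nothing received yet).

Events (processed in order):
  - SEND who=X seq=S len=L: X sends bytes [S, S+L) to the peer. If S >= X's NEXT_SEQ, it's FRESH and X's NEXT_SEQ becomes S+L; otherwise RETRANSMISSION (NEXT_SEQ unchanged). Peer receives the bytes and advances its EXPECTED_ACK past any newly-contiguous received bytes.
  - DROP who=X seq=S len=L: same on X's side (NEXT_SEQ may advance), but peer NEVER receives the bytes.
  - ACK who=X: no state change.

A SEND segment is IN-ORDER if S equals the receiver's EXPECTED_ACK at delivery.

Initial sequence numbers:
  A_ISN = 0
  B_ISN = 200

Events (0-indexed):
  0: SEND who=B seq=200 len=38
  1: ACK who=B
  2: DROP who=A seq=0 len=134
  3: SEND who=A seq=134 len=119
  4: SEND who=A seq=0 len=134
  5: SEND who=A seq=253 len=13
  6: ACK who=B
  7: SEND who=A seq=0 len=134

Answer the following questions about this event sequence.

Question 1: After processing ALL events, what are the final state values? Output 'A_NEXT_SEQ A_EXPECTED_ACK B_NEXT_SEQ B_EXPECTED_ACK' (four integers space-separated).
After event 0: A_seq=0 A_ack=238 B_seq=238 B_ack=0
After event 1: A_seq=0 A_ack=238 B_seq=238 B_ack=0
After event 2: A_seq=134 A_ack=238 B_seq=238 B_ack=0
After event 3: A_seq=253 A_ack=238 B_seq=238 B_ack=0
After event 4: A_seq=253 A_ack=238 B_seq=238 B_ack=253
After event 5: A_seq=266 A_ack=238 B_seq=238 B_ack=266
After event 6: A_seq=266 A_ack=238 B_seq=238 B_ack=266
After event 7: A_seq=266 A_ack=238 B_seq=238 B_ack=266

Answer: 266 238 238 266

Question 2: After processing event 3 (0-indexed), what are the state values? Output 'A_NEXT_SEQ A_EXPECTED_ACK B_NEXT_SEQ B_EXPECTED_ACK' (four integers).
After event 0: A_seq=0 A_ack=238 B_seq=238 B_ack=0
After event 1: A_seq=0 A_ack=238 B_seq=238 B_ack=0
After event 2: A_seq=134 A_ack=238 B_seq=238 B_ack=0
After event 3: A_seq=253 A_ack=238 B_seq=238 B_ack=0

253 238 238 0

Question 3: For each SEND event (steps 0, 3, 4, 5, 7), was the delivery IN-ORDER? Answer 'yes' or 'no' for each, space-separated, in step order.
Answer: yes no yes yes no

Derivation:
Step 0: SEND seq=200 -> in-order
Step 3: SEND seq=134 -> out-of-order
Step 4: SEND seq=0 -> in-order
Step 5: SEND seq=253 -> in-order
Step 7: SEND seq=0 -> out-of-order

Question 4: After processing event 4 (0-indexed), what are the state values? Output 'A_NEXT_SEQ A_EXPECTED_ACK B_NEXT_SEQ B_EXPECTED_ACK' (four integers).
After event 0: A_seq=0 A_ack=238 B_seq=238 B_ack=0
After event 1: A_seq=0 A_ack=238 B_seq=238 B_ack=0
After event 2: A_seq=134 A_ack=238 B_seq=238 B_ack=0
After event 3: A_seq=253 A_ack=238 B_seq=238 B_ack=0
After event 4: A_seq=253 A_ack=238 B_seq=238 B_ack=253

253 238 238 253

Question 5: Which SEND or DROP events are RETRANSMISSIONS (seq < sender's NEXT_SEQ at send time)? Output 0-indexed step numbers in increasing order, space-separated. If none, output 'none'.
Step 0: SEND seq=200 -> fresh
Step 2: DROP seq=0 -> fresh
Step 3: SEND seq=134 -> fresh
Step 4: SEND seq=0 -> retransmit
Step 5: SEND seq=253 -> fresh
Step 7: SEND seq=0 -> retransmit

Answer: 4 7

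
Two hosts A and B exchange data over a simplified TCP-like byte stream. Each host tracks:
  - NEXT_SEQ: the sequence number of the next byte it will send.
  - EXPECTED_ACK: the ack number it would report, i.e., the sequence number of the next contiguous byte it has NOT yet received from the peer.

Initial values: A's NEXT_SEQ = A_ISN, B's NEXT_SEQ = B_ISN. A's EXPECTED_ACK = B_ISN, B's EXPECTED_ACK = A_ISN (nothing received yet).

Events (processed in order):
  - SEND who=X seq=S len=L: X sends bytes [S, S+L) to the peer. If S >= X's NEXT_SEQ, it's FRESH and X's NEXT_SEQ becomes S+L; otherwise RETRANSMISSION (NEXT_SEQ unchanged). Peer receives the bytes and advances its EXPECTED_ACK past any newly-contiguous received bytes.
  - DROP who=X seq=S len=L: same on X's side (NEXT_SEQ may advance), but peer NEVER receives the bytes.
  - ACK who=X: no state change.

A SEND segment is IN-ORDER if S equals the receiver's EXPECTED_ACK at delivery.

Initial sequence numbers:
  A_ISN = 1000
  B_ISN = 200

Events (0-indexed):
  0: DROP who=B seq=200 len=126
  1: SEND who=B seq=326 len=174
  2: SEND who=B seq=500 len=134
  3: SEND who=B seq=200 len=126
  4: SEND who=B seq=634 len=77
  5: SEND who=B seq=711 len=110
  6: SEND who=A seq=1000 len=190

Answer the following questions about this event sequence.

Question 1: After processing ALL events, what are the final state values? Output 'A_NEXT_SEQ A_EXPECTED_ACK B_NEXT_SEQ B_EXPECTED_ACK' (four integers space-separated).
Answer: 1190 821 821 1190

Derivation:
After event 0: A_seq=1000 A_ack=200 B_seq=326 B_ack=1000
After event 1: A_seq=1000 A_ack=200 B_seq=500 B_ack=1000
After event 2: A_seq=1000 A_ack=200 B_seq=634 B_ack=1000
After event 3: A_seq=1000 A_ack=634 B_seq=634 B_ack=1000
After event 4: A_seq=1000 A_ack=711 B_seq=711 B_ack=1000
After event 5: A_seq=1000 A_ack=821 B_seq=821 B_ack=1000
After event 6: A_seq=1190 A_ack=821 B_seq=821 B_ack=1190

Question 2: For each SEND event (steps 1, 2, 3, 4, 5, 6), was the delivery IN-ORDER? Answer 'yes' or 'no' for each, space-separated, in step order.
Step 1: SEND seq=326 -> out-of-order
Step 2: SEND seq=500 -> out-of-order
Step 3: SEND seq=200 -> in-order
Step 4: SEND seq=634 -> in-order
Step 5: SEND seq=711 -> in-order
Step 6: SEND seq=1000 -> in-order

Answer: no no yes yes yes yes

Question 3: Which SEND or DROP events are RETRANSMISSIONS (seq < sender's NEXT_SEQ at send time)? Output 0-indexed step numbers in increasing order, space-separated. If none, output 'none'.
Step 0: DROP seq=200 -> fresh
Step 1: SEND seq=326 -> fresh
Step 2: SEND seq=500 -> fresh
Step 3: SEND seq=200 -> retransmit
Step 4: SEND seq=634 -> fresh
Step 5: SEND seq=711 -> fresh
Step 6: SEND seq=1000 -> fresh

Answer: 3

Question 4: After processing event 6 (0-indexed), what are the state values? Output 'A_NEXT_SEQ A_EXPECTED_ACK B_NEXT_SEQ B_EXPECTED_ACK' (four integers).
After event 0: A_seq=1000 A_ack=200 B_seq=326 B_ack=1000
After event 1: A_seq=1000 A_ack=200 B_seq=500 B_ack=1000
After event 2: A_seq=1000 A_ack=200 B_seq=634 B_ack=1000
After event 3: A_seq=1000 A_ack=634 B_seq=634 B_ack=1000
After event 4: A_seq=1000 A_ack=711 B_seq=711 B_ack=1000
After event 5: A_seq=1000 A_ack=821 B_seq=821 B_ack=1000
After event 6: A_seq=1190 A_ack=821 B_seq=821 B_ack=1190

1190 821 821 1190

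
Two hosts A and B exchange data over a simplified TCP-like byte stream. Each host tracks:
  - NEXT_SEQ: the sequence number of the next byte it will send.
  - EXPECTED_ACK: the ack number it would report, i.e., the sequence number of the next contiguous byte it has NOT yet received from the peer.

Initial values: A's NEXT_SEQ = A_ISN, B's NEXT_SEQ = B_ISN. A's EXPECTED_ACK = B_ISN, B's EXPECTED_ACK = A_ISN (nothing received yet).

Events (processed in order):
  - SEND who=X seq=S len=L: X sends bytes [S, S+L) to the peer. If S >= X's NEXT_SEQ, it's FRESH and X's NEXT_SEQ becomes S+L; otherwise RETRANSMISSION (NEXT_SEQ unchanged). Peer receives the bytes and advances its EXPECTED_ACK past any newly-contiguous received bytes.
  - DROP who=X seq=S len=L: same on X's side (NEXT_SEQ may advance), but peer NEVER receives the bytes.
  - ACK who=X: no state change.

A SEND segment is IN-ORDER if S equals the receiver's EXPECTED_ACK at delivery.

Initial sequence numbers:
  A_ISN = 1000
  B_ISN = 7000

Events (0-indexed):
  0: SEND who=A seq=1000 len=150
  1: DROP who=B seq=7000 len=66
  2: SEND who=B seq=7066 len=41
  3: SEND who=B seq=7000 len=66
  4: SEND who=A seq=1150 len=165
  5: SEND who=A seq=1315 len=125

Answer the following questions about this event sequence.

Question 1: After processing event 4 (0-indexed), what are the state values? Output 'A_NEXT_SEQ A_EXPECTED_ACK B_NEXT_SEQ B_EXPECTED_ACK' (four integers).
After event 0: A_seq=1150 A_ack=7000 B_seq=7000 B_ack=1150
After event 1: A_seq=1150 A_ack=7000 B_seq=7066 B_ack=1150
After event 2: A_seq=1150 A_ack=7000 B_seq=7107 B_ack=1150
After event 3: A_seq=1150 A_ack=7107 B_seq=7107 B_ack=1150
After event 4: A_seq=1315 A_ack=7107 B_seq=7107 B_ack=1315

1315 7107 7107 1315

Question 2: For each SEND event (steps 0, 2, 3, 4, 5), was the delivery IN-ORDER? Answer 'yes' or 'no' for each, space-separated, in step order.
Answer: yes no yes yes yes

Derivation:
Step 0: SEND seq=1000 -> in-order
Step 2: SEND seq=7066 -> out-of-order
Step 3: SEND seq=7000 -> in-order
Step 4: SEND seq=1150 -> in-order
Step 5: SEND seq=1315 -> in-order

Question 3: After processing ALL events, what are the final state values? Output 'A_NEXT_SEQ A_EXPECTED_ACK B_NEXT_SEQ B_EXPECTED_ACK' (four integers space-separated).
Answer: 1440 7107 7107 1440

Derivation:
After event 0: A_seq=1150 A_ack=7000 B_seq=7000 B_ack=1150
After event 1: A_seq=1150 A_ack=7000 B_seq=7066 B_ack=1150
After event 2: A_seq=1150 A_ack=7000 B_seq=7107 B_ack=1150
After event 3: A_seq=1150 A_ack=7107 B_seq=7107 B_ack=1150
After event 4: A_seq=1315 A_ack=7107 B_seq=7107 B_ack=1315
After event 5: A_seq=1440 A_ack=7107 B_seq=7107 B_ack=1440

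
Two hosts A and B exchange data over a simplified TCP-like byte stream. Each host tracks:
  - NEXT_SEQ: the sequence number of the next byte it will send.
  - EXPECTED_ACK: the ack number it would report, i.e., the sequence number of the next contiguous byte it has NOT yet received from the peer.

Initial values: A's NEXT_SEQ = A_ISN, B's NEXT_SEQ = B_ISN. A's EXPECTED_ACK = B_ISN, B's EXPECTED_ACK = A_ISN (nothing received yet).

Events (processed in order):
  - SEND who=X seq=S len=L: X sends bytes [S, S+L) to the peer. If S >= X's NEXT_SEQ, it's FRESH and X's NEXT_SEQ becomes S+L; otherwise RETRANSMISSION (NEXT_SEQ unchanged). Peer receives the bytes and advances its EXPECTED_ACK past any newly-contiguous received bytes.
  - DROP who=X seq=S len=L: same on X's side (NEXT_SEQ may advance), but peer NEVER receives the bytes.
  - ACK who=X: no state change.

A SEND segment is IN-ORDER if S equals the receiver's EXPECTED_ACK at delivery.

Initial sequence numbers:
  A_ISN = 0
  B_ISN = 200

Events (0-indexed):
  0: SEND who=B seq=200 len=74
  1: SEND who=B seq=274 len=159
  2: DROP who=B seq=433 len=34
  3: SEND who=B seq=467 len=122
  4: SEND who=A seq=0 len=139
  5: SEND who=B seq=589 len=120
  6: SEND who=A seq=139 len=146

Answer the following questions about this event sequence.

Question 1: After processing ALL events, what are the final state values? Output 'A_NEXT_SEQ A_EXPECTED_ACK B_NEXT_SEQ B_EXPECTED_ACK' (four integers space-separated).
After event 0: A_seq=0 A_ack=274 B_seq=274 B_ack=0
After event 1: A_seq=0 A_ack=433 B_seq=433 B_ack=0
After event 2: A_seq=0 A_ack=433 B_seq=467 B_ack=0
After event 3: A_seq=0 A_ack=433 B_seq=589 B_ack=0
After event 4: A_seq=139 A_ack=433 B_seq=589 B_ack=139
After event 5: A_seq=139 A_ack=433 B_seq=709 B_ack=139
After event 6: A_seq=285 A_ack=433 B_seq=709 B_ack=285

Answer: 285 433 709 285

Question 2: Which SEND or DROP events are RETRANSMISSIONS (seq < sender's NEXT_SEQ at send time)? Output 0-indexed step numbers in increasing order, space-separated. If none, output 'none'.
Answer: none

Derivation:
Step 0: SEND seq=200 -> fresh
Step 1: SEND seq=274 -> fresh
Step 2: DROP seq=433 -> fresh
Step 3: SEND seq=467 -> fresh
Step 4: SEND seq=0 -> fresh
Step 5: SEND seq=589 -> fresh
Step 6: SEND seq=139 -> fresh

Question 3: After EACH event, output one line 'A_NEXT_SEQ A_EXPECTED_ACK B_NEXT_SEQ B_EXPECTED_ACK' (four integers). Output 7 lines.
0 274 274 0
0 433 433 0
0 433 467 0
0 433 589 0
139 433 589 139
139 433 709 139
285 433 709 285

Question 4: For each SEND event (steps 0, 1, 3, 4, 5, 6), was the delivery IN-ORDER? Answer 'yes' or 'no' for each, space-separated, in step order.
Answer: yes yes no yes no yes

Derivation:
Step 0: SEND seq=200 -> in-order
Step 1: SEND seq=274 -> in-order
Step 3: SEND seq=467 -> out-of-order
Step 4: SEND seq=0 -> in-order
Step 5: SEND seq=589 -> out-of-order
Step 6: SEND seq=139 -> in-order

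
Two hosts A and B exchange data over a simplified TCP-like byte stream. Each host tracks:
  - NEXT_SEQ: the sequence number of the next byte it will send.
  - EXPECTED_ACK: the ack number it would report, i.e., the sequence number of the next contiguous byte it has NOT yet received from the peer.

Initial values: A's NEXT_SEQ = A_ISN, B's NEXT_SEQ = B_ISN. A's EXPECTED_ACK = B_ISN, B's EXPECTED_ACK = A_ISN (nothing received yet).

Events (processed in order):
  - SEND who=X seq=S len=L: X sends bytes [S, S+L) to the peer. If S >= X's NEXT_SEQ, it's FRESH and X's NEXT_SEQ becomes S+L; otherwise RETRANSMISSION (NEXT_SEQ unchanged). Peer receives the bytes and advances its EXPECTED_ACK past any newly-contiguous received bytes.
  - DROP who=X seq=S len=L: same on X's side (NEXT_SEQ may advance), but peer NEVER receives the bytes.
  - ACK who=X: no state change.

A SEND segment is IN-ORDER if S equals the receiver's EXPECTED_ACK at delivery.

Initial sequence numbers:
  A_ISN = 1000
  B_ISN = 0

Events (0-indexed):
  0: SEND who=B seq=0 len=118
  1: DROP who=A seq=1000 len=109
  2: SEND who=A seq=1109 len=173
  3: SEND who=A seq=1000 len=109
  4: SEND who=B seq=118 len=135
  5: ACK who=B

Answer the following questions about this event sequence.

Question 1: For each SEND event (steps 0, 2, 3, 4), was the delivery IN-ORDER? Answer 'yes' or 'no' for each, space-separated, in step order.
Answer: yes no yes yes

Derivation:
Step 0: SEND seq=0 -> in-order
Step 2: SEND seq=1109 -> out-of-order
Step 3: SEND seq=1000 -> in-order
Step 4: SEND seq=118 -> in-order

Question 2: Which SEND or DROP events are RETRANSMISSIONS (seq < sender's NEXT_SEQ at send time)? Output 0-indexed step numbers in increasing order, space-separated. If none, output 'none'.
Step 0: SEND seq=0 -> fresh
Step 1: DROP seq=1000 -> fresh
Step 2: SEND seq=1109 -> fresh
Step 3: SEND seq=1000 -> retransmit
Step 4: SEND seq=118 -> fresh

Answer: 3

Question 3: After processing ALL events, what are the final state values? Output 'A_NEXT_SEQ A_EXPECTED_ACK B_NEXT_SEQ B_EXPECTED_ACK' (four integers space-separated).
Answer: 1282 253 253 1282

Derivation:
After event 0: A_seq=1000 A_ack=118 B_seq=118 B_ack=1000
After event 1: A_seq=1109 A_ack=118 B_seq=118 B_ack=1000
After event 2: A_seq=1282 A_ack=118 B_seq=118 B_ack=1000
After event 3: A_seq=1282 A_ack=118 B_seq=118 B_ack=1282
After event 4: A_seq=1282 A_ack=253 B_seq=253 B_ack=1282
After event 5: A_seq=1282 A_ack=253 B_seq=253 B_ack=1282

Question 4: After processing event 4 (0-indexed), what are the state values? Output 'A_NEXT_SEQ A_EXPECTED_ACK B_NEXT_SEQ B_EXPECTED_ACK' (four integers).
After event 0: A_seq=1000 A_ack=118 B_seq=118 B_ack=1000
After event 1: A_seq=1109 A_ack=118 B_seq=118 B_ack=1000
After event 2: A_seq=1282 A_ack=118 B_seq=118 B_ack=1000
After event 3: A_seq=1282 A_ack=118 B_seq=118 B_ack=1282
After event 4: A_seq=1282 A_ack=253 B_seq=253 B_ack=1282

1282 253 253 1282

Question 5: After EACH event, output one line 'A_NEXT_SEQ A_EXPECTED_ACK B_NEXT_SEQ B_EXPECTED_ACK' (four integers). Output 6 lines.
1000 118 118 1000
1109 118 118 1000
1282 118 118 1000
1282 118 118 1282
1282 253 253 1282
1282 253 253 1282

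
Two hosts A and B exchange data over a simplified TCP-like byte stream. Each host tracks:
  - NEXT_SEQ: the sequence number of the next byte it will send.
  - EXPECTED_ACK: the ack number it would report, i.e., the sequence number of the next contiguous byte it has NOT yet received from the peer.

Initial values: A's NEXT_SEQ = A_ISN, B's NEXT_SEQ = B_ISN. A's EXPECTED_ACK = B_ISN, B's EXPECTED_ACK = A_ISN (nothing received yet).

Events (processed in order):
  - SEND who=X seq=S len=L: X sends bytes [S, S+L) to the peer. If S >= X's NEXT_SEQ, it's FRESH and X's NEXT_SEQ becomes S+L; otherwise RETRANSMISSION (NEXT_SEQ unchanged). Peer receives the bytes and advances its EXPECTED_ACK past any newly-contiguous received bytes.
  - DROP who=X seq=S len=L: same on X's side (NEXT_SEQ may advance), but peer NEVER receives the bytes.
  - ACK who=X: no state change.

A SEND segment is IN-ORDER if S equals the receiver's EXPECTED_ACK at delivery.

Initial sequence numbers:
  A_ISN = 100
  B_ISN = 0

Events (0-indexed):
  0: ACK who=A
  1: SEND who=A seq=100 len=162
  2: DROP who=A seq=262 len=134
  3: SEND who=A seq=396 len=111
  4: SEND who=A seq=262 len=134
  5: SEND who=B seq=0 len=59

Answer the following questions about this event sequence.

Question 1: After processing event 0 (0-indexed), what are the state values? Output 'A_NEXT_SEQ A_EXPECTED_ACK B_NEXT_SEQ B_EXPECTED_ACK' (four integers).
After event 0: A_seq=100 A_ack=0 B_seq=0 B_ack=100

100 0 0 100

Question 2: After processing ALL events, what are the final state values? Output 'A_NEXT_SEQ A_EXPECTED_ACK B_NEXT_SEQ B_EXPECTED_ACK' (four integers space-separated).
After event 0: A_seq=100 A_ack=0 B_seq=0 B_ack=100
After event 1: A_seq=262 A_ack=0 B_seq=0 B_ack=262
After event 2: A_seq=396 A_ack=0 B_seq=0 B_ack=262
After event 3: A_seq=507 A_ack=0 B_seq=0 B_ack=262
After event 4: A_seq=507 A_ack=0 B_seq=0 B_ack=507
After event 5: A_seq=507 A_ack=59 B_seq=59 B_ack=507

Answer: 507 59 59 507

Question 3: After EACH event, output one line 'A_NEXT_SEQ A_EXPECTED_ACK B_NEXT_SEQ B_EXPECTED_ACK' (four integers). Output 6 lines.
100 0 0 100
262 0 0 262
396 0 0 262
507 0 0 262
507 0 0 507
507 59 59 507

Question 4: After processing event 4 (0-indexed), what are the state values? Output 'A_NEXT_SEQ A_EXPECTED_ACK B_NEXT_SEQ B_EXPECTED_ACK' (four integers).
After event 0: A_seq=100 A_ack=0 B_seq=0 B_ack=100
After event 1: A_seq=262 A_ack=0 B_seq=0 B_ack=262
After event 2: A_seq=396 A_ack=0 B_seq=0 B_ack=262
After event 3: A_seq=507 A_ack=0 B_seq=0 B_ack=262
After event 4: A_seq=507 A_ack=0 B_seq=0 B_ack=507

507 0 0 507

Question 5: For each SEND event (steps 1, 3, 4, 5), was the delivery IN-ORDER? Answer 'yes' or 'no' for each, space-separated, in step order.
Step 1: SEND seq=100 -> in-order
Step 3: SEND seq=396 -> out-of-order
Step 4: SEND seq=262 -> in-order
Step 5: SEND seq=0 -> in-order

Answer: yes no yes yes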